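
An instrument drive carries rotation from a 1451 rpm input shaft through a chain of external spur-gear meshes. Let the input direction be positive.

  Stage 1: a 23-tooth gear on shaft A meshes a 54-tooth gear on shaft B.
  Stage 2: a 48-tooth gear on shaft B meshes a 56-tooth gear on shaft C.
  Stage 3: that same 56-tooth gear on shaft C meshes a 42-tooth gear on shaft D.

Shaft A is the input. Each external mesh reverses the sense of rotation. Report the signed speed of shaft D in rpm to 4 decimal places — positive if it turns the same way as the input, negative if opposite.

Stage 1 [23T→54T]: ω = 1451.0000×23/54 = 618.0185 rpm, dir flips to −; running = −618.0185
Stage 2 [48T→56T]: ω = 618.0185×48/56 = 529.7302 rpm, dir flips to +; running = +529.7302
Stage 3 [56T→42T]: ω = 529.7302×56/42 = 706.3069 rpm, dir flips to −; running = −706.3069

-706.3069 rpm (opposite to input, |ω| = 706.3069 rpm)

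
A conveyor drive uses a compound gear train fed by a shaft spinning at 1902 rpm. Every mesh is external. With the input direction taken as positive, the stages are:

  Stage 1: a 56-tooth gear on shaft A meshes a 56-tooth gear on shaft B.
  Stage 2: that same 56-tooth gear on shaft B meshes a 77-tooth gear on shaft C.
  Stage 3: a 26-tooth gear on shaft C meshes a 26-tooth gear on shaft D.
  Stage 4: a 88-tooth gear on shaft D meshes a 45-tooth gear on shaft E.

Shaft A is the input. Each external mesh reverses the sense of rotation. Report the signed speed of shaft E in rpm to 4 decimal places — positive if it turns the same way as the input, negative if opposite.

Stage 1 [56T→56T]: ω = 1902.0000×56/56 = 1902.0000 rpm, dir flips to −; running = −1902.0000
Stage 2 [56T→77T]: ω = 1902.0000×56/77 = 1383.2727 rpm, dir flips to +; running = +1383.2727
Stage 3 [26T→26T]: ω = 1383.2727×26/26 = 1383.2727 rpm, dir flips to −; running = −1383.2727
Stage 4 [88T→45T]: ω = 1383.2727×88/45 = 2705.0667 rpm, dir flips to +; running = +2705.0667

+2705.0667 rpm (same as input, |ω| = 2705.0667 rpm)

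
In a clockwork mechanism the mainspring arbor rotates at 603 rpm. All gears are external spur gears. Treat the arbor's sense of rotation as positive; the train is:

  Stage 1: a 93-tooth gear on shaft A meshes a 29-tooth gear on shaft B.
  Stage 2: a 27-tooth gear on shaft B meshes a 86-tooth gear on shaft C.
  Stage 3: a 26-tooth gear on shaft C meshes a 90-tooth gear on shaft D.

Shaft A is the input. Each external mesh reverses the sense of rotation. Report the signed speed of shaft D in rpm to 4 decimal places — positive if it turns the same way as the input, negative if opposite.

Stage 1 [93T→29T]: ω = 603.0000×93/29 = 1933.7586 rpm, dir flips to −; running = −1933.7586
Stage 2 [27T→86T]: ω = 1933.7586×27/86 = 607.1103 rpm, dir flips to +; running = +607.1103
Stage 3 [26T→90T]: ω = 607.1103×26/90 = 175.3874 rpm, dir flips to −; running = −175.3874

-175.3874 rpm (opposite to input, |ω| = 175.3874 rpm)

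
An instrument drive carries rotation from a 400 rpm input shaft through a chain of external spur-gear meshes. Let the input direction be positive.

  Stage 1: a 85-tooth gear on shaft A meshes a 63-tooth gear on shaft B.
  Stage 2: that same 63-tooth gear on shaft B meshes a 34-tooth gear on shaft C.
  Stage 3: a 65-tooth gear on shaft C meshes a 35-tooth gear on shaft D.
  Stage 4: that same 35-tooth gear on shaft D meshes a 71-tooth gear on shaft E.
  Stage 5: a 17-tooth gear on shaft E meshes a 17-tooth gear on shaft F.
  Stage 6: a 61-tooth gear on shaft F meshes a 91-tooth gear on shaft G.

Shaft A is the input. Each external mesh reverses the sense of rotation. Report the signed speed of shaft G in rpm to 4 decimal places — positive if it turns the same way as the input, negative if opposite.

Stage 1 [85T→63T]: ω = 400.0000×85/63 = 539.6825 rpm, dir flips to −; running = −539.6825
Stage 2 [63T→34T]: ω = 539.6825×63/34 = 1000.0000 rpm, dir flips to +; running = +1000.0000
Stage 3 [65T→35T]: ω = 1000.0000×65/35 = 1857.1429 rpm, dir flips to −; running = −1857.1429
Stage 4 [35T→71T]: ω = 1857.1429×35/71 = 915.4930 rpm, dir flips to +; running = +915.4930
Stage 5 [17T→17T]: ω = 915.4930×17/17 = 915.4930 rpm, dir flips to −; running = −915.4930
Stage 6 [61T→91T]: ω = 915.4930×61/91 = 613.6821 rpm, dir flips to +; running = +613.6821

+613.6821 rpm (same as input, |ω| = 613.6821 rpm)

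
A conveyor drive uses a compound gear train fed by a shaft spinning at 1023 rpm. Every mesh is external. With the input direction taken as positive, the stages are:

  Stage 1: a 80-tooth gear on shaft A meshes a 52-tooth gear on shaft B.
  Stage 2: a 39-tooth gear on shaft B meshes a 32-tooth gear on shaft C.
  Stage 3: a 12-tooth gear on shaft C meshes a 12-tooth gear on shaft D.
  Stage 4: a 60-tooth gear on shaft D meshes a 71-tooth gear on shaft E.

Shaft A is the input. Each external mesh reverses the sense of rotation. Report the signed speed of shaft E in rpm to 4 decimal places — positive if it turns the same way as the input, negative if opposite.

+1620.9507 rpm (same as input, |ω| = 1620.9507 rpm)

Stage 1 [80T→52T]: ω = 1023.0000×80/52 = 1573.8462 rpm, dir flips to −; running = −1573.8462
Stage 2 [39T→32T]: ω = 1573.8462×39/32 = 1918.1250 rpm, dir flips to +; running = +1918.1250
Stage 3 [12T→12T]: ω = 1918.1250×12/12 = 1918.1250 rpm, dir flips to −; running = −1918.1250
Stage 4 [60T→71T]: ω = 1918.1250×60/71 = 1620.9507 rpm, dir flips to +; running = +1620.9507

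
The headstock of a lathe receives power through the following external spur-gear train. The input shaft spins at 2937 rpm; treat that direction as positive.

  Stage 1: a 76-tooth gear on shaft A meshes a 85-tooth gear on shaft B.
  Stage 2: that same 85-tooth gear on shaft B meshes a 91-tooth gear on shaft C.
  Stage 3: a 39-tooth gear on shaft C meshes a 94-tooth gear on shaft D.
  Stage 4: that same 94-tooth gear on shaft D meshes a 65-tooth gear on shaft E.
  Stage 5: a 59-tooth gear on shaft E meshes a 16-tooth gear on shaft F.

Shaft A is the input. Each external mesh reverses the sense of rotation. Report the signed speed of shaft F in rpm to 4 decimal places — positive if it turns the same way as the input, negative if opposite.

Stage 1 [76T→85T]: ω = 2937.0000×76/85 = 2626.0235 rpm, dir flips to −; running = −2626.0235
Stage 2 [85T→91T]: ω = 2626.0235×85/91 = 2452.8791 rpm, dir flips to +; running = +2452.8791
Stage 3 [39T→94T]: ω = 2452.8791×39/94 = 1017.6839 rpm, dir flips to −; running = −1017.6839
Stage 4 [94T→65T]: ω = 1017.6839×94/65 = 1471.7275 rpm, dir flips to +; running = +1471.7275
Stage 5 [59T→16T]: ω = 1471.7275×59/16 = 5426.9951 rpm, dir flips to −; running = −5426.9951

-5426.9951 rpm (opposite to input, |ω| = 5426.9951 rpm)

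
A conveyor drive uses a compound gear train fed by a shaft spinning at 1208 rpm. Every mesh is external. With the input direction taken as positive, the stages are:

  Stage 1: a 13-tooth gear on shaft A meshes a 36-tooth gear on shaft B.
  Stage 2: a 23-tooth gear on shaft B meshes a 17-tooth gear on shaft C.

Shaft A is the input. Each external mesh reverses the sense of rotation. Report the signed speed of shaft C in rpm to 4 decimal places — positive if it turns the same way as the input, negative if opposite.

+590.1830 rpm (same as input, |ω| = 590.1830 rpm)

Stage 1 [13T→36T]: ω = 1208.0000×13/36 = 436.2222 rpm, dir flips to −; running = −436.2222
Stage 2 [23T→17T]: ω = 436.2222×23/17 = 590.1830 rpm, dir flips to +; running = +590.1830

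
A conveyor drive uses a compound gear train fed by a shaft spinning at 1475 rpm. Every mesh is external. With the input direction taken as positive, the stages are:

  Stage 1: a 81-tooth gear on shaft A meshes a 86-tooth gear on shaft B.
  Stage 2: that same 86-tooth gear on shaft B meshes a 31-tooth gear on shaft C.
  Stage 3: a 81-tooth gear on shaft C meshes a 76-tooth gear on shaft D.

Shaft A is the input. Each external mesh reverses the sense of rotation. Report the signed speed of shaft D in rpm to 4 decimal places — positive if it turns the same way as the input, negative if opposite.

Stage 1 [81T→86T]: ω = 1475.0000×81/86 = 1389.2442 rpm, dir flips to −; running = −1389.2442
Stage 2 [86T→31T]: ω = 1389.2442×86/31 = 3854.0323 rpm, dir flips to +; running = +3854.0323
Stage 3 [81T→76T]: ω = 3854.0323×81/76 = 4107.5870 rpm, dir flips to −; running = −4107.5870

-4107.5870 rpm (opposite to input, |ω| = 4107.5870 rpm)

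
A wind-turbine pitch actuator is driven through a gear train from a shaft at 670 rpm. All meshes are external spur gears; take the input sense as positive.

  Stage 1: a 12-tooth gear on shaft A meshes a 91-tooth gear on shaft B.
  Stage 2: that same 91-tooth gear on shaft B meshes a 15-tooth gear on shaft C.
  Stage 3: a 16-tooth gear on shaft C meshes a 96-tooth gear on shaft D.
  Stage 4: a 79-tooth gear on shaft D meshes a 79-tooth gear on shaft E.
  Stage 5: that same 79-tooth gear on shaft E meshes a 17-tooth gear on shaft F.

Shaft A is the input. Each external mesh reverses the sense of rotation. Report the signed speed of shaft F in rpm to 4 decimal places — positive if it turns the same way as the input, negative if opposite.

-415.1373 rpm (opposite to input, |ω| = 415.1373 rpm)

Stage 1 [12T→91T]: ω = 670.0000×12/91 = 88.3516 rpm, dir flips to −; running = −88.3516
Stage 2 [91T→15T]: ω = 88.3516×91/15 = 536.0000 rpm, dir flips to +; running = +536.0000
Stage 3 [16T→96T]: ω = 536.0000×16/96 = 89.3333 rpm, dir flips to −; running = −89.3333
Stage 4 [79T→79T]: ω = 89.3333×79/79 = 89.3333 rpm, dir flips to +; running = +89.3333
Stage 5 [79T→17T]: ω = 89.3333×79/17 = 415.1373 rpm, dir flips to −; running = −415.1373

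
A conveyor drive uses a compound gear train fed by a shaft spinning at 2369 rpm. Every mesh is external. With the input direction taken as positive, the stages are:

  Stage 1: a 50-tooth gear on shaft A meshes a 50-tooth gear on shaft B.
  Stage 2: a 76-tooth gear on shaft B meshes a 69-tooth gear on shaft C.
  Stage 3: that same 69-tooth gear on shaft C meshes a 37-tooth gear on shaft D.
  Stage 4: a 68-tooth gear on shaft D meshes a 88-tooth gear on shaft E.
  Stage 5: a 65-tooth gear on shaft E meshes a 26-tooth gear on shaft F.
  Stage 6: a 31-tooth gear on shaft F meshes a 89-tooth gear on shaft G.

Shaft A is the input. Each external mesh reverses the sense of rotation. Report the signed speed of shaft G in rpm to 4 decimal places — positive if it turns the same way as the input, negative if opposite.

+3274.2728 rpm (same as input, |ω| = 3274.2728 rpm)

Stage 1 [50T→50T]: ω = 2369.0000×50/50 = 2369.0000 rpm, dir flips to −; running = −2369.0000
Stage 2 [76T→69T]: ω = 2369.0000×76/69 = 2609.3333 rpm, dir flips to +; running = +2609.3333
Stage 3 [69T→37T]: ω = 2609.3333×69/37 = 4866.0541 rpm, dir flips to −; running = −4866.0541
Stage 4 [68T→88T]: ω = 4866.0541×68/88 = 3760.1327 rpm, dir flips to +; running = +3760.1327
Stage 5 [65T→26T]: ω = 3760.1327×65/26 = 9400.3317 rpm, dir flips to −; running = −9400.3317
Stage 6 [31T→89T]: ω = 9400.3317×31/89 = 3274.2728 rpm, dir flips to +; running = +3274.2728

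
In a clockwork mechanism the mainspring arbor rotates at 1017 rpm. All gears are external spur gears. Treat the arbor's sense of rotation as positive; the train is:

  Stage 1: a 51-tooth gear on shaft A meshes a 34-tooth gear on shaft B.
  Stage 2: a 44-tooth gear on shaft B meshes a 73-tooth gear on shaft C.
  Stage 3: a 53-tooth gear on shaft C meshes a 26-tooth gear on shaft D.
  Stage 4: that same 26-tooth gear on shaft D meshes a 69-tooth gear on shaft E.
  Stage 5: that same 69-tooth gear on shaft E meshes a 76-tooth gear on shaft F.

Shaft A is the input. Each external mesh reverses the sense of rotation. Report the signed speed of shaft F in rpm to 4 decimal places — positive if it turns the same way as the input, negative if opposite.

Stage 1 [51T→34T]: ω = 1017.0000×51/34 = 1525.5000 rpm, dir flips to −; running = −1525.5000
Stage 2 [44T→73T]: ω = 1525.5000×44/73 = 919.4795 rpm, dir flips to +; running = +919.4795
Stage 3 [53T→26T]: ω = 919.4795×53/26 = 1874.3235 rpm, dir flips to −; running = −1874.3235
Stage 4 [26T→69T]: ω = 1874.3235×26/69 = 706.2668 rpm, dir flips to +; running = +706.2668
Stage 5 [69T→76T]: ω = 706.2668×69/76 = 641.2159 rpm, dir flips to −; running = −641.2159

-641.2159 rpm (opposite to input, |ω| = 641.2159 rpm)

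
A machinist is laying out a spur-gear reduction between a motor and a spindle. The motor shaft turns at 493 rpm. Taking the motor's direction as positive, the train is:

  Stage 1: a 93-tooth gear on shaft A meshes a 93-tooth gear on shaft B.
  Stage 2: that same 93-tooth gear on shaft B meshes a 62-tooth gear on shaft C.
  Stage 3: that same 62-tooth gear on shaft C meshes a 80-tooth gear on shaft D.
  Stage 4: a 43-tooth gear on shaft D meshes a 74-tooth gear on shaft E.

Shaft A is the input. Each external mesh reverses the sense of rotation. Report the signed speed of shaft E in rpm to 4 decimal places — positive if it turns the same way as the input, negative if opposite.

+333.0248 rpm (same as input, |ω| = 333.0248 rpm)

Stage 1 [93T→93T]: ω = 493.0000×93/93 = 493.0000 rpm, dir flips to −; running = −493.0000
Stage 2 [93T→62T]: ω = 493.0000×93/62 = 739.5000 rpm, dir flips to +; running = +739.5000
Stage 3 [62T→80T]: ω = 739.5000×62/80 = 573.1125 rpm, dir flips to −; running = −573.1125
Stage 4 [43T→74T]: ω = 573.1125×43/74 = 333.0248 rpm, dir flips to +; running = +333.0248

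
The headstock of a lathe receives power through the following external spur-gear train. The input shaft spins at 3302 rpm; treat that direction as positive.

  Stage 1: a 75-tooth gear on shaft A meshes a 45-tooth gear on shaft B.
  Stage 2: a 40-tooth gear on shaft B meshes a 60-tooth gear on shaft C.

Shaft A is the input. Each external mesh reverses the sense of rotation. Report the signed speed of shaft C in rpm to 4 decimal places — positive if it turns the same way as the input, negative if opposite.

+3668.8889 rpm (same as input, |ω| = 3668.8889 rpm)

Stage 1 [75T→45T]: ω = 3302.0000×75/45 = 5503.3333 rpm, dir flips to −; running = −5503.3333
Stage 2 [40T→60T]: ω = 5503.3333×40/60 = 3668.8889 rpm, dir flips to +; running = +3668.8889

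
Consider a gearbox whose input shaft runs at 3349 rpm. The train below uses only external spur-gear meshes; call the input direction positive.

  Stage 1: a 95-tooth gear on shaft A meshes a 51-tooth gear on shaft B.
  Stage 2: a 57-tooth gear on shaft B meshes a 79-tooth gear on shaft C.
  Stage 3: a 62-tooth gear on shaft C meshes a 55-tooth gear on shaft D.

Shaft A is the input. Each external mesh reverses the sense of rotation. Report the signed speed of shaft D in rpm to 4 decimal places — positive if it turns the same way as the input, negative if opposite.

Stage 1 [95T→51T]: ω = 3349.0000×95/51 = 6238.3333 rpm, dir flips to −; running = −6238.3333
Stage 2 [57T→79T]: ω = 6238.3333×57/79 = 4501.0759 rpm, dir flips to +; running = +4501.0759
Stage 3 [62T→55T]: ω = 4501.0759×62/55 = 5073.9402 rpm, dir flips to −; running = −5073.9402

-5073.9402 rpm (opposite to input, |ω| = 5073.9402 rpm)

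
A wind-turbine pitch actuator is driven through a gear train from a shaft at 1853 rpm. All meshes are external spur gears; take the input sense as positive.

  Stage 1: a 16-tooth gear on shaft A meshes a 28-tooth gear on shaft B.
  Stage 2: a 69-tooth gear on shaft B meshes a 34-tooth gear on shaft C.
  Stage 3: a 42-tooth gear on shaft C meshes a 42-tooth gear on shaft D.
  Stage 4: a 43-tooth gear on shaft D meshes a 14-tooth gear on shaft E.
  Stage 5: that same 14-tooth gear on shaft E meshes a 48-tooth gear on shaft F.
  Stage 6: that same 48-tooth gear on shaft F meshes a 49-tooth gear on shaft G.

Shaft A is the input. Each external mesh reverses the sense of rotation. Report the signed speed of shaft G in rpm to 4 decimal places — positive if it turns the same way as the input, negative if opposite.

Stage 1 [16T→28T]: ω = 1853.0000×16/28 = 1058.8571 rpm, dir flips to −; running = −1058.8571
Stage 2 [69T→34T]: ω = 1058.8571×69/34 = 2148.8571 rpm, dir flips to +; running = +2148.8571
Stage 3 [42T→42T]: ω = 2148.8571×42/42 = 2148.8571 rpm, dir flips to −; running = −2148.8571
Stage 4 [43T→14T]: ω = 2148.8571×43/14 = 6600.0612 rpm, dir flips to +; running = +6600.0612
Stage 5 [14T→48T]: ω = 6600.0612×14/48 = 1925.0179 rpm, dir flips to −; running = −1925.0179
Stage 6 [48T→49T]: ω = 1925.0179×48/49 = 1885.7318 rpm, dir flips to +; running = +1885.7318

+1885.7318 rpm (same as input, |ω| = 1885.7318 rpm)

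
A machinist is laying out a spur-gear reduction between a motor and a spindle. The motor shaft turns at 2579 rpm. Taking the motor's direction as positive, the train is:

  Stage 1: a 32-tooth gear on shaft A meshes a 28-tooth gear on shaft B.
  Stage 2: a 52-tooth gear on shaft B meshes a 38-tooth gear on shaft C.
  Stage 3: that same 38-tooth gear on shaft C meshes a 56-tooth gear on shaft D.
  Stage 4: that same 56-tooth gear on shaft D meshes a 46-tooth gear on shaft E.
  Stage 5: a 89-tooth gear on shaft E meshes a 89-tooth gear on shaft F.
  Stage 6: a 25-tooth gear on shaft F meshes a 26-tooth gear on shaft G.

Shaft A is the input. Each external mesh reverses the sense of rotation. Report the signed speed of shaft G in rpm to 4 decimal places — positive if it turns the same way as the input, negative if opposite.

Stage 1 [32T→28T]: ω = 2579.0000×32/28 = 2947.4286 rpm, dir flips to −; running = −2947.4286
Stage 2 [52T→38T]: ω = 2947.4286×52/38 = 4033.3233 rpm, dir flips to +; running = +4033.3233
Stage 3 [38T→56T]: ω = 4033.3233×38/56 = 2736.8980 rpm, dir flips to −; running = −2736.8980
Stage 4 [56T→46T]: ω = 2736.8980×56/46 = 3331.8758 rpm, dir flips to +; running = +3331.8758
Stage 5 [89T→89T]: ω = 3331.8758×89/89 = 3331.8758 rpm, dir flips to −; running = −3331.8758
Stage 6 [25T→26T]: ω = 3331.8758×25/26 = 3203.7267 rpm, dir flips to +; running = +3203.7267

+3203.7267 rpm (same as input, |ω| = 3203.7267 rpm)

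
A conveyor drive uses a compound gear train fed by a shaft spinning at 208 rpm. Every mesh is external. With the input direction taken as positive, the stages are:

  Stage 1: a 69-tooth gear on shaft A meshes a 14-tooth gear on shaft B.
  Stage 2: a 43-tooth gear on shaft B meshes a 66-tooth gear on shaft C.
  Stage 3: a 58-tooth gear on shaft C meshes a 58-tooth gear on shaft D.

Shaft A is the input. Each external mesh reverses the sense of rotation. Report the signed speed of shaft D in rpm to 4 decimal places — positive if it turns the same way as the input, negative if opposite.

-667.8961 rpm (opposite to input, |ω| = 667.8961 rpm)

Stage 1 [69T→14T]: ω = 208.0000×69/14 = 1025.1429 rpm, dir flips to −; running = −1025.1429
Stage 2 [43T→66T]: ω = 1025.1429×43/66 = 667.8961 rpm, dir flips to +; running = +667.8961
Stage 3 [58T→58T]: ω = 667.8961×58/58 = 667.8961 rpm, dir flips to −; running = −667.8961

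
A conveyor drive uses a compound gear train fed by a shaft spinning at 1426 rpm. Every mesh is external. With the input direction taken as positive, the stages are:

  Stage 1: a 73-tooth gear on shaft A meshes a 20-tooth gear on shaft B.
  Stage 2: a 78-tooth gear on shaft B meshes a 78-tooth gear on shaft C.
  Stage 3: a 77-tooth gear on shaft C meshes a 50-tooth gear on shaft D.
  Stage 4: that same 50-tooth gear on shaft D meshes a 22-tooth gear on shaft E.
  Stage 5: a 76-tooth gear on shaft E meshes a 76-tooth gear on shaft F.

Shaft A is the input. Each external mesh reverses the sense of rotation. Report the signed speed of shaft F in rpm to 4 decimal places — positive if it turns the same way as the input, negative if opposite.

Stage 1 [73T→20T]: ω = 1426.0000×73/20 = 5204.9000 rpm, dir flips to −; running = −5204.9000
Stage 2 [78T→78T]: ω = 5204.9000×78/78 = 5204.9000 rpm, dir flips to +; running = +5204.9000
Stage 3 [77T→50T]: ω = 5204.9000×77/50 = 8015.5460 rpm, dir flips to −; running = −8015.5460
Stage 4 [50T→22T]: ω = 8015.5460×50/22 = 18217.1500 rpm, dir flips to +; running = +18217.1500
Stage 5 [76T→76T]: ω = 18217.1500×76/76 = 18217.1500 rpm, dir flips to −; running = −18217.1500

-18217.1500 rpm (opposite to input, |ω| = 18217.1500 rpm)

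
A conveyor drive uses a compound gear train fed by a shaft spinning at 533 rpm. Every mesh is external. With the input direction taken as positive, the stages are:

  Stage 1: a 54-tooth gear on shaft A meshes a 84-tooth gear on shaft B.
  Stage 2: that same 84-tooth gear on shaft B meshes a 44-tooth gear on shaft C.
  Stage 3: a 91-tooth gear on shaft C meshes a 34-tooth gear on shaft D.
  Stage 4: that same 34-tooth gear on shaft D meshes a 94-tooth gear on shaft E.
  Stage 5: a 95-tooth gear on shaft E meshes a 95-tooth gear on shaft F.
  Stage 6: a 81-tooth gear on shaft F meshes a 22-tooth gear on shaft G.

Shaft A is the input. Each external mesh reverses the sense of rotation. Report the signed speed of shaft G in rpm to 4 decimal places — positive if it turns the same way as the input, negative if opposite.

+2331.5470 rpm (same as input, |ω| = 2331.5470 rpm)

Stage 1 [54T→84T]: ω = 533.0000×54/84 = 342.6429 rpm, dir flips to −; running = −342.6429
Stage 2 [84T→44T]: ω = 342.6429×84/44 = 654.1364 rpm, dir flips to +; running = +654.1364
Stage 3 [91T→34T]: ω = 654.1364×91/34 = 1750.7767 rpm, dir flips to −; running = −1750.7767
Stage 4 [34T→94T]: ω = 1750.7767×34/94 = 633.2597 rpm, dir flips to +; running = +633.2597
Stage 5 [95T→95T]: ω = 633.2597×95/95 = 633.2597 rpm, dir flips to −; running = −633.2597
Stage 6 [81T→22T]: ω = 633.2597×81/22 = 2331.5470 rpm, dir flips to +; running = +2331.5470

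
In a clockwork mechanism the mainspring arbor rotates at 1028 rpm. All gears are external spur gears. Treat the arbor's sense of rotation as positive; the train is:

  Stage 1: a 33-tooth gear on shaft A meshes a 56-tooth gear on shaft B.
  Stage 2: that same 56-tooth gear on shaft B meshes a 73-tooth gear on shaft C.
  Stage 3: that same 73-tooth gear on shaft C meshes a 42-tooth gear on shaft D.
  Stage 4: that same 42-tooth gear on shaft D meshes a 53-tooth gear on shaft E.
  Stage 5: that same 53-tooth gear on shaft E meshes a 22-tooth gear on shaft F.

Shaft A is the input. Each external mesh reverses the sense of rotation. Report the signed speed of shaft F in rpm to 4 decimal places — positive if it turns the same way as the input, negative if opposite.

-1542.0000 rpm (opposite to input, |ω| = 1542.0000 rpm)

Stage 1 [33T→56T]: ω = 1028.0000×33/56 = 605.7857 rpm, dir flips to −; running = −605.7857
Stage 2 [56T→73T]: ω = 605.7857×56/73 = 464.7123 rpm, dir flips to +; running = +464.7123
Stage 3 [73T→42T]: ω = 464.7123×73/42 = 807.7143 rpm, dir flips to −; running = −807.7143
Stage 4 [42T→53T]: ω = 807.7143×42/53 = 640.0755 rpm, dir flips to +; running = +640.0755
Stage 5 [53T→22T]: ω = 640.0755×53/22 = 1542.0000 rpm, dir flips to −; running = −1542.0000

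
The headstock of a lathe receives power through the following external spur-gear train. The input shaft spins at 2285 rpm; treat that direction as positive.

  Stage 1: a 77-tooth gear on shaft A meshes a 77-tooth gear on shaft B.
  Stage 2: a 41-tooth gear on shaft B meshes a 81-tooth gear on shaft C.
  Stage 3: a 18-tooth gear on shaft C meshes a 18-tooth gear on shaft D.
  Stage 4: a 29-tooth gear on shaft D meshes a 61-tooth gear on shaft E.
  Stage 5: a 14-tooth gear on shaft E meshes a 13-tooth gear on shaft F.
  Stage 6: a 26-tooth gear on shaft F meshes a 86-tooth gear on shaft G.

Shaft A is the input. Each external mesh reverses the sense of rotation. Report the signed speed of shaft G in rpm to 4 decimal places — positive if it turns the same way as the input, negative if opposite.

+179.0246 rpm (same as input, |ω| = 179.0246 rpm)

Stage 1 [77T→77T]: ω = 2285.0000×77/77 = 2285.0000 rpm, dir flips to −; running = −2285.0000
Stage 2 [41T→81T]: ω = 2285.0000×41/81 = 1156.6049 rpm, dir flips to +; running = +1156.6049
Stage 3 [18T→18T]: ω = 1156.6049×18/18 = 1156.6049 rpm, dir flips to −; running = −1156.6049
Stage 4 [29T→61T]: ω = 1156.6049×29/61 = 549.8614 rpm, dir flips to +; running = +549.8614
Stage 5 [14T→13T]: ω = 549.8614×14/13 = 592.1584 rpm, dir flips to −; running = −592.1584
Stage 6 [26T→86T]: ω = 592.1584×26/86 = 179.0246 rpm, dir flips to +; running = +179.0246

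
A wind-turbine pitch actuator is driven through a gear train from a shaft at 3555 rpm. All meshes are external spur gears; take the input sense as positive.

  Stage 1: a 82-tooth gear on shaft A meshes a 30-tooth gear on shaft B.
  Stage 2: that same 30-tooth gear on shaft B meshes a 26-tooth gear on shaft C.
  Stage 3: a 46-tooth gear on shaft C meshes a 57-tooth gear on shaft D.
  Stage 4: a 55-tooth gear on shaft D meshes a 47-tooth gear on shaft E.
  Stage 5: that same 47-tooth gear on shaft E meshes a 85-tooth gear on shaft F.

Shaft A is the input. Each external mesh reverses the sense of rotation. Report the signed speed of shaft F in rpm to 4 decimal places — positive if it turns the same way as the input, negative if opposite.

Stage 1 [82T→30T]: ω = 3555.0000×82/30 = 9717.0000 rpm, dir flips to −; running = −9717.0000
Stage 2 [30T→26T]: ω = 9717.0000×30/26 = 11211.9231 rpm, dir flips to +; running = +11211.9231
Stage 3 [46T→57T]: ω = 11211.9231×46/57 = 9048.2186 rpm, dir flips to −; running = −9048.2186
Stage 4 [55T→47T]: ω = 9048.2186×55/47 = 10588.3409 rpm, dir flips to +; running = +10588.3409
Stage 5 [47T→85T]: ω = 10588.3409×47/85 = 5854.7297 rpm, dir flips to −; running = −5854.7297

-5854.7297 rpm (opposite to input, |ω| = 5854.7297 rpm)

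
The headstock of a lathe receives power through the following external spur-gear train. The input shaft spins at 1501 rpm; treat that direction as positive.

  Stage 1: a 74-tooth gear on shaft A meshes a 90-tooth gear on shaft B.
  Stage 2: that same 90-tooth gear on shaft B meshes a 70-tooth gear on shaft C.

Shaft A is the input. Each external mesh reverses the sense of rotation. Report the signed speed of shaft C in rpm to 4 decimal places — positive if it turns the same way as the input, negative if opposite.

+1586.7714 rpm (same as input, |ω| = 1586.7714 rpm)

Stage 1 [74T→90T]: ω = 1501.0000×74/90 = 1234.1556 rpm, dir flips to −; running = −1234.1556
Stage 2 [90T→70T]: ω = 1234.1556×90/70 = 1586.7714 rpm, dir flips to +; running = +1586.7714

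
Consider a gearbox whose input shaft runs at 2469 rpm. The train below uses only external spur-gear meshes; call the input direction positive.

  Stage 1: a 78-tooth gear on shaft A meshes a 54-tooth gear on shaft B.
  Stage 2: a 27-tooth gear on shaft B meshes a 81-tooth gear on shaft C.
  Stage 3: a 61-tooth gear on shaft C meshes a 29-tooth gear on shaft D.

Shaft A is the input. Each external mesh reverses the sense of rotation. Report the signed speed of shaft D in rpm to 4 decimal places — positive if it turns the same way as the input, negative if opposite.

-2500.5326 rpm (opposite to input, |ω| = 2500.5326 rpm)

Stage 1 [78T→54T]: ω = 2469.0000×78/54 = 3566.3333 rpm, dir flips to −; running = −3566.3333
Stage 2 [27T→81T]: ω = 3566.3333×27/81 = 1188.7778 rpm, dir flips to +; running = +1188.7778
Stage 3 [61T→29T]: ω = 1188.7778×61/29 = 2500.5326 rpm, dir flips to −; running = −2500.5326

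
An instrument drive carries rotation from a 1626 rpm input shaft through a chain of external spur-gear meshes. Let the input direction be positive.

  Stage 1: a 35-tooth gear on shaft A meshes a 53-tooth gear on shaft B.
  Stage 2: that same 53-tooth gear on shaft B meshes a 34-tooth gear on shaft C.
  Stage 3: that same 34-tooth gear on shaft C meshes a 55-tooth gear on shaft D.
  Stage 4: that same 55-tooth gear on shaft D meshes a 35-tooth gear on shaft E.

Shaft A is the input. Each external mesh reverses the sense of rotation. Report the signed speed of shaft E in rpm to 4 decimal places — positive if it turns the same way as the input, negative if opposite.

Stage 1 [35T→53T]: ω = 1626.0000×35/53 = 1073.7736 rpm, dir flips to −; running = −1073.7736
Stage 2 [53T→34T]: ω = 1073.7736×53/34 = 1673.8235 rpm, dir flips to +; running = +1673.8235
Stage 3 [34T→55T]: ω = 1673.8235×34/55 = 1034.7273 rpm, dir flips to −; running = −1034.7273
Stage 4 [55T→35T]: ω = 1034.7273×55/35 = 1626.0000 rpm, dir flips to +; running = +1626.0000

+1626.0000 rpm (same as input, |ω| = 1626.0000 rpm)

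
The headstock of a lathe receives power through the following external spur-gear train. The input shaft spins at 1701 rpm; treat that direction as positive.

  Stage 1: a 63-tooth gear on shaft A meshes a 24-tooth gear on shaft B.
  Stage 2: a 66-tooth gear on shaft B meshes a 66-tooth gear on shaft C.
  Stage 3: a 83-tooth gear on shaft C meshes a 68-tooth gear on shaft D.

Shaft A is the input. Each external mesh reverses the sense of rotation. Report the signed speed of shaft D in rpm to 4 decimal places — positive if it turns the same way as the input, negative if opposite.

-5450.0790 rpm (opposite to input, |ω| = 5450.0790 rpm)

Stage 1 [63T→24T]: ω = 1701.0000×63/24 = 4465.1250 rpm, dir flips to −; running = −4465.1250
Stage 2 [66T→66T]: ω = 4465.1250×66/66 = 4465.1250 rpm, dir flips to +; running = +4465.1250
Stage 3 [83T→68T]: ω = 4465.1250×83/68 = 5450.0790 rpm, dir flips to −; running = −5450.0790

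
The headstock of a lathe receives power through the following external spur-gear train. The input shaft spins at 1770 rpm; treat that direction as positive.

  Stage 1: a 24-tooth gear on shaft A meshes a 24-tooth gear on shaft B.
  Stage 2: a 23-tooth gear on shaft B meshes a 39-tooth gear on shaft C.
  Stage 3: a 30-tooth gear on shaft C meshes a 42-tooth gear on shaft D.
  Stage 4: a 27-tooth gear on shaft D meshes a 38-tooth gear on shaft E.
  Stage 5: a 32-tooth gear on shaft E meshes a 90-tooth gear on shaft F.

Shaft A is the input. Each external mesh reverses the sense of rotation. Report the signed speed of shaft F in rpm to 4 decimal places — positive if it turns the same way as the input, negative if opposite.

-188.3632 rpm (opposite to input, |ω| = 188.3632 rpm)

Stage 1 [24T→24T]: ω = 1770.0000×24/24 = 1770.0000 rpm, dir flips to −; running = −1770.0000
Stage 2 [23T→39T]: ω = 1770.0000×23/39 = 1043.8462 rpm, dir flips to +; running = +1043.8462
Stage 3 [30T→42T]: ω = 1043.8462×30/42 = 745.6044 rpm, dir flips to −; running = −745.6044
Stage 4 [27T→38T]: ω = 745.6044×27/38 = 529.7715 rpm, dir flips to +; running = +529.7715
Stage 5 [32T→90T]: ω = 529.7715×32/90 = 188.3632 rpm, dir flips to −; running = −188.3632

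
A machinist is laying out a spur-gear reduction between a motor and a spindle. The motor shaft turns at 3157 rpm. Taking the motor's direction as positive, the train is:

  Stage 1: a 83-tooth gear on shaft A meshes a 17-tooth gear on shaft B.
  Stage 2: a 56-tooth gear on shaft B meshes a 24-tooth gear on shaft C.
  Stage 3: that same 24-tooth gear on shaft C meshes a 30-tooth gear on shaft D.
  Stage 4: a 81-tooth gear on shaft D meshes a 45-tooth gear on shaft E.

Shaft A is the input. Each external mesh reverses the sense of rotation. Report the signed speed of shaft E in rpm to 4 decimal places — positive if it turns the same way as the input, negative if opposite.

Stage 1 [83T→17T]: ω = 3157.0000×83/17 = 15413.5882 rpm, dir flips to −; running = −15413.5882
Stage 2 [56T→24T]: ω = 15413.5882×56/24 = 35965.0392 rpm, dir flips to +; running = +35965.0392
Stage 3 [24T→30T]: ω = 35965.0392×24/30 = 28772.0314 rpm, dir flips to −; running = −28772.0314
Stage 4 [81T→45T]: ω = 28772.0314×81/45 = 51789.6565 rpm, dir flips to +; running = +51789.6565

+51789.6565 rpm (same as input, |ω| = 51789.6565 rpm)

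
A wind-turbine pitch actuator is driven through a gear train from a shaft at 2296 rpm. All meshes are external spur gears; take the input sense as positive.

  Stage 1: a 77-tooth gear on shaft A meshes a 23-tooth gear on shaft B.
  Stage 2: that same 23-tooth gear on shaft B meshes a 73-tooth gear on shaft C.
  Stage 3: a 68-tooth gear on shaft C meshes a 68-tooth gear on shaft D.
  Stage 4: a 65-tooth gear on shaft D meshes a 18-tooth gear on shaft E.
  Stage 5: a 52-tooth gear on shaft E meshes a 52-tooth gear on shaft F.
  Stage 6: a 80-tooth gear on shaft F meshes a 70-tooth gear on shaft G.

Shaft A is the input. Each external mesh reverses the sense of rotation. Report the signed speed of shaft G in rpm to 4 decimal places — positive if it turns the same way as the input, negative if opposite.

+9994.7641 rpm (same as input, |ω| = 9994.7641 rpm)

Stage 1 [77T→23T]: ω = 2296.0000×77/23 = 7686.6087 rpm, dir flips to −; running = −7686.6087
Stage 2 [23T→73T]: ω = 7686.6087×23/73 = 2421.8082 rpm, dir flips to +; running = +2421.8082
Stage 3 [68T→68T]: ω = 2421.8082×68/68 = 2421.8082 rpm, dir flips to −; running = −2421.8082
Stage 4 [65T→18T]: ω = 2421.8082×65/18 = 8745.4186 rpm, dir flips to +; running = +8745.4186
Stage 5 [52T→52T]: ω = 8745.4186×52/52 = 8745.4186 rpm, dir flips to −; running = −8745.4186
Stage 6 [80T→70T]: ω = 8745.4186×80/70 = 9994.7641 rpm, dir flips to +; running = +9994.7641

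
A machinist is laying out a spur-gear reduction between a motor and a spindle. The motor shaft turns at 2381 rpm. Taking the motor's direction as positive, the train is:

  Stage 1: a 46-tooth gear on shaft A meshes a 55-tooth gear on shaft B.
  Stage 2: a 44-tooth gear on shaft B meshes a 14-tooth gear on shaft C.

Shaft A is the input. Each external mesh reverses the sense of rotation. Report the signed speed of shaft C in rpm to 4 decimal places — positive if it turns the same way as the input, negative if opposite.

+6258.6286 rpm (same as input, |ω| = 6258.6286 rpm)

Stage 1 [46T→55T]: ω = 2381.0000×46/55 = 1991.3818 rpm, dir flips to −; running = −1991.3818
Stage 2 [44T→14T]: ω = 1991.3818×44/14 = 6258.6286 rpm, dir flips to +; running = +6258.6286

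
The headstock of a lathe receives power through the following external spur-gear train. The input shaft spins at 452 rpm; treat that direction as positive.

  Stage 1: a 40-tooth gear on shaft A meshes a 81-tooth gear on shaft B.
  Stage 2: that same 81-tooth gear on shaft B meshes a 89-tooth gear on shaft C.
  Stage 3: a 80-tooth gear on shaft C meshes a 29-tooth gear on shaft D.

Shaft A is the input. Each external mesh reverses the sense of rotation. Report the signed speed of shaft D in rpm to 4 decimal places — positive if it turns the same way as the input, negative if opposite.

-560.4029 rpm (opposite to input, |ω| = 560.4029 rpm)

Stage 1 [40T→81T]: ω = 452.0000×40/81 = 223.2099 rpm, dir flips to −; running = −223.2099
Stage 2 [81T→89T]: ω = 223.2099×81/89 = 203.1461 rpm, dir flips to +; running = +203.1461
Stage 3 [80T→29T]: ω = 203.1461×80/29 = 560.4029 rpm, dir flips to −; running = −560.4029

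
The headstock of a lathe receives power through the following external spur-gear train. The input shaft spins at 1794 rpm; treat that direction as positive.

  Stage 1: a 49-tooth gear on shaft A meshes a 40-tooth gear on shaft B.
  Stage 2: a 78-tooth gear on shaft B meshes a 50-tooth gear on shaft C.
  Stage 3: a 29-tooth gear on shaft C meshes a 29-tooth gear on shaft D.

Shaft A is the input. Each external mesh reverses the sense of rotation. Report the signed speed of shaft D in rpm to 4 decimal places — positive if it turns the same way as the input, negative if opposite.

-3428.3340 rpm (opposite to input, |ω| = 3428.3340 rpm)

Stage 1 [49T→40T]: ω = 1794.0000×49/40 = 2197.6500 rpm, dir flips to −; running = −2197.6500
Stage 2 [78T→50T]: ω = 2197.6500×78/50 = 3428.3340 rpm, dir flips to +; running = +3428.3340
Stage 3 [29T→29T]: ω = 3428.3340×29/29 = 3428.3340 rpm, dir flips to −; running = −3428.3340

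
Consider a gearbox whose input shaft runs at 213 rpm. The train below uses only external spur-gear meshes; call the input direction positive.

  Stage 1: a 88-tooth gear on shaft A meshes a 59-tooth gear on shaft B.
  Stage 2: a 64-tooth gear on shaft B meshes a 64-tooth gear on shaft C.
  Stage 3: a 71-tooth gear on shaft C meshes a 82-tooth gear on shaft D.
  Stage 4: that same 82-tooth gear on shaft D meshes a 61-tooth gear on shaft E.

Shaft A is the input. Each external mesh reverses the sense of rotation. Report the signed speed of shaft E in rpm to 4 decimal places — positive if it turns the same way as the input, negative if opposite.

+369.7760 rpm (same as input, |ω| = 369.7760 rpm)

Stage 1 [88T→59T]: ω = 213.0000×88/59 = 317.6949 rpm, dir flips to −; running = −317.6949
Stage 2 [64T→64T]: ω = 317.6949×64/64 = 317.6949 rpm, dir flips to +; running = +317.6949
Stage 3 [71T→82T]: ω = 317.6949×71/82 = 275.0773 rpm, dir flips to −; running = −275.0773
Stage 4 [82T→61T]: ω = 275.0773×82/61 = 369.7760 rpm, dir flips to +; running = +369.7760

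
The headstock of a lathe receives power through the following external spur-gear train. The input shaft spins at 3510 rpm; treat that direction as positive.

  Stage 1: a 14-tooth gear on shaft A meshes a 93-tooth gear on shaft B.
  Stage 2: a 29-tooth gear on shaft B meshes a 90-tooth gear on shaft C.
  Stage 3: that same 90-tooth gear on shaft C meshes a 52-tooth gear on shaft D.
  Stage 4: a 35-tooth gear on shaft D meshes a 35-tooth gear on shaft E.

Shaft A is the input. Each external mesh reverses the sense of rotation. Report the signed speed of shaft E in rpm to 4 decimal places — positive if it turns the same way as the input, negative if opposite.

Stage 1 [14T→93T]: ω = 3510.0000×14/93 = 528.3871 rpm, dir flips to −; running = −528.3871
Stage 2 [29T→90T]: ω = 528.3871×29/90 = 170.2581 rpm, dir flips to +; running = +170.2581
Stage 3 [90T→52T]: ω = 170.2581×90/52 = 294.6774 rpm, dir flips to −; running = −294.6774
Stage 4 [35T→35T]: ω = 294.6774×35/35 = 294.6774 rpm, dir flips to +; running = +294.6774

+294.6774 rpm (same as input, |ω| = 294.6774 rpm)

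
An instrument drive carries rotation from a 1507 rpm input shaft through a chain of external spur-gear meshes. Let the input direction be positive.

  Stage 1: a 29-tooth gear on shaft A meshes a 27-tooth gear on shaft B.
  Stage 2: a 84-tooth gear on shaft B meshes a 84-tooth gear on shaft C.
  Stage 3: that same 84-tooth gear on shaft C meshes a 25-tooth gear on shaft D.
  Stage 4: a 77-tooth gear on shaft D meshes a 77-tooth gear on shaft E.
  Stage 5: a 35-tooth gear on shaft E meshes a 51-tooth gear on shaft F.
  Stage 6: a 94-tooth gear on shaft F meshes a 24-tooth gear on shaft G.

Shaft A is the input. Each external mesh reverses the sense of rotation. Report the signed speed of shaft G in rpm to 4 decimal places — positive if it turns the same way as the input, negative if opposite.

+14618.4472 rpm (same as input, |ω| = 14618.4472 rpm)

Stage 1 [29T→27T]: ω = 1507.0000×29/27 = 1618.6296 rpm, dir flips to −; running = −1618.6296
Stage 2 [84T→84T]: ω = 1618.6296×84/84 = 1618.6296 rpm, dir flips to +; running = +1618.6296
Stage 3 [84T→25T]: ω = 1618.6296×84/25 = 5438.5956 rpm, dir flips to −; running = −5438.5956
Stage 4 [77T→77T]: ω = 5438.5956×77/77 = 5438.5956 rpm, dir flips to +; running = +5438.5956
Stage 5 [35T→51T]: ω = 5438.5956×35/51 = 3732.3695 rpm, dir flips to −; running = −3732.3695
Stage 6 [94T→24T]: ω = 3732.3695×94/24 = 14618.4472 rpm, dir flips to +; running = +14618.4472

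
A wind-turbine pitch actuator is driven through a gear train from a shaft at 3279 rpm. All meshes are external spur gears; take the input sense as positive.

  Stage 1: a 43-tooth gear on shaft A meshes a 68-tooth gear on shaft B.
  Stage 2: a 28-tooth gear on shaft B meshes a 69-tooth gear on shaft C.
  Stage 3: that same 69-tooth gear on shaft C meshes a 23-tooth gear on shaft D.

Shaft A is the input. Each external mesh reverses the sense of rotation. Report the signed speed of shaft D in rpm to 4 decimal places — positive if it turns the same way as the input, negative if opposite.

-2524.2430 rpm (opposite to input, |ω| = 2524.2430 rpm)

Stage 1 [43T→68T]: ω = 3279.0000×43/68 = 2073.4853 rpm, dir flips to −; running = −2073.4853
Stage 2 [28T→69T]: ω = 2073.4853×28/69 = 841.4143 rpm, dir flips to +; running = +841.4143
Stage 3 [69T→23T]: ω = 841.4143×69/23 = 2524.2430 rpm, dir flips to −; running = −2524.2430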